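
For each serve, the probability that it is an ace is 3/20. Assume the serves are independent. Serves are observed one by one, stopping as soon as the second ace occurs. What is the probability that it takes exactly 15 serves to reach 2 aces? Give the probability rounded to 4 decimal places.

Y = trial on which the second success occurs; negative binomial, r=2, p=0.15.
P(Y=15) = C(14,1) · p^2 · (1−p)^13
= 14 · 0.0225 · 0.12091 = 0.038085

0.0381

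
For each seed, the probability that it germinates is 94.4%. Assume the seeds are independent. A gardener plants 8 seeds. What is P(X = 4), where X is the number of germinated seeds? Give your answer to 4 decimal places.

X ~ Binomial(n=8, p=0.944).
P(X=4) = C(8,4) · p^4 · (1−p)^4
= 70 · 0.79412 · 9.8345e-06 = 0.000547

0.0005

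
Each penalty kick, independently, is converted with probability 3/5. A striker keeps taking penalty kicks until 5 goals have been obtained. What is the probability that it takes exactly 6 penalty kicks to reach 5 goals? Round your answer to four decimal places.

Y = trial on which the fifth success occurs; negative binomial, r=5, p=0.60.
P(Y=6) = C(5,4) · p^5 · (1−p)^1
= 5 · 0.07776 · 0.4 = 0.155520

0.1555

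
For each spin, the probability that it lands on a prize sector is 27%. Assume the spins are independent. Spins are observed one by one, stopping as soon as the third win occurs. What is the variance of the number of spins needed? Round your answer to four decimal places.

30.0412

Y = total spins until the third success; negative binomial with r=3, p=0.27.
Var(Y) = r(1−p)/p² = 3·0.73 / 0.27² = 30.041152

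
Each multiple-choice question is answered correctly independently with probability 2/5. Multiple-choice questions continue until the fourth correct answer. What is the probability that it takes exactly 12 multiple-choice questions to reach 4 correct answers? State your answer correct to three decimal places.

0.071

Y = trial on which the fourth success occurs; negative binomial, r=4, p=0.40.
P(Y=12) = C(11,3) · p^4 · (1−p)^8
= 165 · 0.0256 · 0.016796 = 0.07095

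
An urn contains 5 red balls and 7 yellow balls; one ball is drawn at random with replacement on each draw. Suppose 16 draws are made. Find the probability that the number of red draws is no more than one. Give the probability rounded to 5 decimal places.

0.00223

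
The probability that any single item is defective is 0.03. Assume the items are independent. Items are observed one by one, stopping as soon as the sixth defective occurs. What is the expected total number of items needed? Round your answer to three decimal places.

Y = total items until the sixth success; negative binomial with r=6, p=0.03.
E[Y] = r / p = 6 / 0.03 = 200.00000

200.000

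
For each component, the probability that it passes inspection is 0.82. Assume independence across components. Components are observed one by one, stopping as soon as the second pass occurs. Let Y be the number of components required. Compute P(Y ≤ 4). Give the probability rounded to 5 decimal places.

0.97982

Finishing within 4 components ⇔ at least 2 successes in the first 4. With X ~ Binomial(4, 0.82), P(Y ≤ 4) = 1 − P(X ≤ 1).
  k=0: C(4,0)·0.82^0·0.18^4 = 0.0010498
  k=1: C(4,1)·0.82^1·0.18^3 = 0.0191290
1 − 0.0201787 = 0.9798213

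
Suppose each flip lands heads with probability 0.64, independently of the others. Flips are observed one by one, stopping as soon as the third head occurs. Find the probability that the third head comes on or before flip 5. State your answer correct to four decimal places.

0.7491

Finishing within 5 flips ⇔ at least 3 successes in the first 5. With X ~ Binomial(5, 0.64), P(Y ≤ 5) = 1 − P(X ≤ 2).
  k=0: C(5,0)·0.64^0·0.36^5 = 0.006047
  k=1: C(5,1)·0.64^1·0.36^4 = 0.053748
  k=2: C(5,2)·0.64^2·0.36^3 = 0.191103
1 − 0.250897 = 0.749103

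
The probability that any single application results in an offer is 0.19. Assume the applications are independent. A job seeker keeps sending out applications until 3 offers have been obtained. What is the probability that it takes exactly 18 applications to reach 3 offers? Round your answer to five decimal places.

Y = trial on which the third success occurs; negative binomial, r=3, p=0.19.
P(Y=18) = C(17,2) · p^3 · (1−p)^15
= 136 · 0.006859 · 0.042391 = 0.0395435

0.03954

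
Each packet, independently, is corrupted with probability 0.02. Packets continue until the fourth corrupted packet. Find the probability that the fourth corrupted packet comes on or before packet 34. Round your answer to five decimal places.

0.00460

Finishing within 34 packets ⇔ at least 4 successes in the first 34. With X ~ Binomial(34, 0.02), P(Y ≤ 34) = 1 − P(X ≤ 3).
  k=0: C(34,0)·0.02^0·0.98^34 = 0.5031374
  k=1: C(34,1)·0.02^1·0.98^33 = 0.3491157
  k=2: C(34,2)·0.02^2·0.98^32 = 0.1175594
  k=3: C(34,3)·0.02^3·0.98^31 = 0.0255912
1 − 0.9954036 = 0.0045964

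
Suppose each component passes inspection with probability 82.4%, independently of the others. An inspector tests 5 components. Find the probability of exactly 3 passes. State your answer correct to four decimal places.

0.1733

X ~ Binomial(n=5, p=0.824).
P(X=3) = C(5,3) · p^3 · (1−p)^2
= 10 · 0.55948 · 0.030976 = 0.173303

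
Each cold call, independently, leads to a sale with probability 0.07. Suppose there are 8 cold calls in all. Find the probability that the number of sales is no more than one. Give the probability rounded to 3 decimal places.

0.897

X ~ Binomial(8, 0.07); P(X ≤ 1) = Σ C(8,k) p^k (1−p)^(8−k) over k:
  k=0: C(8,0)·0.07^0·0.93^8 = 0.55958
  k=1: C(8,1)·0.07^1·0.93^7 = 0.33695
Total = 0.89653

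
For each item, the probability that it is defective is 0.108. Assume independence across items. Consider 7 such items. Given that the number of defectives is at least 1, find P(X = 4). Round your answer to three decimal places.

X ~ Binomial(7, 0.108). Want P(X=4 | X≥1) = P(X=4) / P(X≥1).
P(X=4) = C(7,4)·0.108^4·0.892^3 = 0.00338
P(X≥1) = 1 − 0.44932 = 0.55068
Ratio = 0.00338 / 0.55068 = 0.00614

0.006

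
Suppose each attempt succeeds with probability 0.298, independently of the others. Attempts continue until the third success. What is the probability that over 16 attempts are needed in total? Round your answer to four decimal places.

0.1023

Needing more than 16 attempts ⇔ fewer than 3 successes in the first 16. With X ~ Binomial(16, 0.298), P(Y > 16) = P(X ≤ 2).
  k=0: C(16,0)·0.298^0·0.702^16 = 0.003479
  k=1: C(16,1)·0.298^1·0.702^15 = 0.023626
  k=2: C(16,2)·0.298^2·0.702^14 = 0.075220
P(X ≤ 2) = 0.102325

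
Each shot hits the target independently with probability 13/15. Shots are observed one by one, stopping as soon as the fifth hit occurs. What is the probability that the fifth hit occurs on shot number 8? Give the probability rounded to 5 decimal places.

Y = trial on which the fifth success occurs; negative binomial, r=5, p=0.866667.
P(Y=8) = C(7,4) · p^5 · (1−p)^3
= 35 · 0.48895 · 0.0023704 = 0.0405644

0.04056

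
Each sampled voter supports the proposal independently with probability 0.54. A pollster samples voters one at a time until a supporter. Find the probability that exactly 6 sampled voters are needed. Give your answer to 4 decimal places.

0.0111

Geometric (trials to first success), p = 0.54.
P(Y = 6) = (1−p)^5 · p = 0.020596 · 0.54 = 0.011122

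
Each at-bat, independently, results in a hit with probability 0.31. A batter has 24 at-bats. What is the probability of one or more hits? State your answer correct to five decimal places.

P(at least one) = 1 − P(none) = 1 − (1 − 0.31)^24
= 1 − 0.0001356 = 0.9998644

0.99986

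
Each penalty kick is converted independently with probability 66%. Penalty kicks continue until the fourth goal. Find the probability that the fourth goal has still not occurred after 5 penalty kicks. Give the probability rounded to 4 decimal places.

Needing more than 5 penalty kicks ⇔ fewer than 4 successes in the first 5. With X ~ Binomial(5, 0.66), P(Y > 5) = P(X ≤ 3).
  k=0: C(5,0)·0.66^0·0.34^5 = 0.004544
  k=1: C(5,1)·0.66^1·0.34^4 = 0.044099
  k=2: C(5,2)·0.66^2·0.34^3 = 0.171208
  k=3: C(5,3)·0.66^3·0.34^2 = 0.332345
P(X ≤ 3) = 0.552196

0.5522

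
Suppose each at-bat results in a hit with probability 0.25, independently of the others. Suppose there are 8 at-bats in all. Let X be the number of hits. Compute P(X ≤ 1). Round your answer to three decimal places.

X ~ Binomial(8, 0.25); P(X ≤ 1) = Σ C(8,k) p^k (1−p)^(8−k) over k:
  k=0: C(8,0)·0.25^0·0.75^8 = 0.10011
  k=1: C(8,1)·0.25^1·0.75^7 = 0.26697
Total = 0.36708

0.367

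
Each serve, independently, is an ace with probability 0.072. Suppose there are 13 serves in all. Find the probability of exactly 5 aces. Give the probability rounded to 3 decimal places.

X ~ Binomial(n=13, p=0.072).
P(X=5) = C(13,5) · p^5 · (1−p)^8
= 1287 · 1.9349e-06 · 0.55003 = 0.00137

0.001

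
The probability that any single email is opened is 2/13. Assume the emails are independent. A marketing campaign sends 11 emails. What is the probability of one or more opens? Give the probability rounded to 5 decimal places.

P(at least one) = 1 − P(none) = 1 − (1 − 0.153846)^11
= 1 − 0.1591999 = 0.8408001

0.84080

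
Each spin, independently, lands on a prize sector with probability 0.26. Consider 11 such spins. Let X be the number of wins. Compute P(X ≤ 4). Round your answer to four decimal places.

X ~ Binomial(11, 0.26); P(X ≤ 4) = Σ C(11,k) p^k (1−p)^(11−k) over k:
  k=0: C(11,0)·0.26^0·0.74^11 = 0.036438
  k=1: C(11,1)·0.26^1·0.74^10 = 0.140826
  k=2: C(11,2)·0.26^2·0.74^9 = 0.247397
  k=3: C(11,3)·0.26^3·0.74^8 = 0.260770
  k=4: C(11,4)·0.26^4·0.74^7 = 0.183244
Total = 0.868675

0.8687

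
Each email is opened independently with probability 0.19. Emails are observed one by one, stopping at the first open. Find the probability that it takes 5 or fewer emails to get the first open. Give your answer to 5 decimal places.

0.65132

Y = number of emails to the first success; geometric, p = 0.19.
P(Y ≤ 5) = 1 − (1−p)^5 = 1 − 0.3486784 = 0.6513216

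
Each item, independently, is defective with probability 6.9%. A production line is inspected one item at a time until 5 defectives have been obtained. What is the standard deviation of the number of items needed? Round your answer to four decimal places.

31.2688

Y = total items until the fifth success; negative binomial with r=5, p=0.069.
SD(Y) = √[r(1−p)/p²] = √(977.735770) = 31.268767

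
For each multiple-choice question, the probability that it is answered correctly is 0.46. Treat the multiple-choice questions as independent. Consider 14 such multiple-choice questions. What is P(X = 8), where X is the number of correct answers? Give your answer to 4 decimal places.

0.1493

X ~ Binomial(n=14, p=0.46).
P(X=8) = C(14,8) · p^8 · (1−p)^6
= 3003 · 0.0020048 · 0.024795 = 0.149273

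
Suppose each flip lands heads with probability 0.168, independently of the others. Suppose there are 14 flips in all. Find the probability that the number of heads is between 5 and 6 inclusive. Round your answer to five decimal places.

X ~ Binomial(14, 0.168); P(5 ≤ X ≤ 6) = Σ C(14,k) p^k (1−p)^(14−k) over k:
  k=5: C(14,5)·0.168^5·0.832^9 = 0.0511824
  k=6: C(14,6)·0.168^6·0.832^8 = 0.0155024
Total = 0.0666847

0.06668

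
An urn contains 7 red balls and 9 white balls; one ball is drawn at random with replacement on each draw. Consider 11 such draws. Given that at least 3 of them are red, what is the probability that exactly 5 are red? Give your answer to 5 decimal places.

X ~ Binomial(11, 0.4375). Want P(X=5 | X≥3) = P(X=5) / P(X≥3).
P(X=5) = C(11,5)·0.4375^5·0.5625^6 = 0.2345673
P(X≥3) = 1 − 0.0017838 − 0.0152615 − 0.0593501 = 0.9236046
Ratio = 0.2345673 / 0.9236046 = 0.2539694

0.25397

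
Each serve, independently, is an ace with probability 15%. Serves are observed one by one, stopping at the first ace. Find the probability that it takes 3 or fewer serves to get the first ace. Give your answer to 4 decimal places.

0.3859

Y = number of serves to the first success; geometric, p = 0.15.
P(Y ≤ 3) = 1 − (1−p)^3 = 1 − 0.614125 = 0.385875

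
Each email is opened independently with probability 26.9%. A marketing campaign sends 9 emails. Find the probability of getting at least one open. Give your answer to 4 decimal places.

P(at least one) = 1 − P(none) = 1 − (1 − 0.269)^9
= 1 − 0.059601 = 0.940399

0.9404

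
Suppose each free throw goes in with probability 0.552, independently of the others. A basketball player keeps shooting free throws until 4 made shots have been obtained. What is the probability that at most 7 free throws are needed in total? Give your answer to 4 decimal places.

0.6125

Finishing within 7 free throws ⇔ at least 4 successes in the first 7. With X ~ Binomial(7, 0.552), P(Y ≤ 7) = 1 − P(X ≤ 3).
  k=0: C(7,0)·0.552^0·0.448^7 = 0.003622
  k=1: C(7,1)·0.552^1·0.448^6 = 0.031240
  k=2: C(7,2)·0.552^2·0.448^5 = 0.115475
  k=3: C(7,3)·0.552^3·0.448^4 = 0.237136
1 − 0.387472 = 0.612528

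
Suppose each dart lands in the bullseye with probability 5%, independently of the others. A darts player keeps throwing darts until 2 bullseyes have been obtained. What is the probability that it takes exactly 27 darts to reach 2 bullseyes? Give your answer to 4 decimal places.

Y = trial on which the second success occurs; negative binomial, r=2, p=0.05.
P(Y=27) = C(26,1) · p^2 · (1−p)^25
= 26 · 0.0025 · 0.27739 = 0.018030

0.0180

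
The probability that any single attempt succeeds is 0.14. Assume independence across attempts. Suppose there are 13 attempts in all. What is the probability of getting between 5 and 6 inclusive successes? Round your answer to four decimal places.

X ~ Binomial(13, 0.14); P(5 ≤ X ≤ 6) = Σ C(13,k) p^k (1−p)^(13−k) over k:
  k=5: C(13,5)·0.14^5·0.86^8 = 0.020711
  k=6: C(13,6)·0.14^6·0.86^7 = 0.004495
Total = 0.025207

0.0252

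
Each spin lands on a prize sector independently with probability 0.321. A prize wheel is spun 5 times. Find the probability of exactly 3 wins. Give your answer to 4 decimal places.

0.1525

X ~ Binomial(n=5, p=0.321).
P(X=3) = C(5,3) · p^3 · (1−p)^2
= 10 · 0.033076 · 0.46104 = 0.152495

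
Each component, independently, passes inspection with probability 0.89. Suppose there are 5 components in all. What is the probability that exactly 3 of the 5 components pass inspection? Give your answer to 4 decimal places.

X ~ Binomial(n=5, p=0.89).
P(X=3) = C(5,3) · p^3 · (1−p)^2
= 10 · 0.70497 · 0.0121 = 0.085301

0.0853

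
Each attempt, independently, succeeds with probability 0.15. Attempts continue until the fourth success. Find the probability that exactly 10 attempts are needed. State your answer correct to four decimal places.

0.0160

Y = trial on which the fourth success occurs; negative binomial, r=4, p=0.15.
P(Y=10) = C(9,3) · p^4 · (1−p)^6
= 84 · 0.00050625 · 0.37715 = 0.016038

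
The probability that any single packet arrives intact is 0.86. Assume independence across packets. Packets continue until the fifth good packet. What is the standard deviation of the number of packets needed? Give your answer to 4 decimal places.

Y = total packets until the fifth success; negative binomial with r=5, p=0.86.
SD(Y) = √[r(1−p)/p²] = √(0.946458) = 0.972860

0.9729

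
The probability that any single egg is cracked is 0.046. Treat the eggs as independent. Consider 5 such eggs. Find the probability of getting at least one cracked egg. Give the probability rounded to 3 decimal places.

0.210

P(at least one) = 1 − P(none) = 1 − (1 − 0.046)^5
= 1 − 0.79021 = 0.20979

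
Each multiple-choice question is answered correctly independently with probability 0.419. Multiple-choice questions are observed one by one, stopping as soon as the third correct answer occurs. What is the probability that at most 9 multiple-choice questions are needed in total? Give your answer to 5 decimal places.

Finishing within 9 multiple-choice questions ⇔ at least 3 successes in the first 9. With X ~ Binomial(9, 0.419), P(Y ≤ 9) = 1 − P(X ≤ 2).
  k=0: C(9,0)·0.419^0·0.581^9 = 0.0075437
  k=1: C(9,1)·0.419^1·0.581^8 = 0.0489627
  k=2: C(9,2)·0.419^2·0.581^7 = 0.1412419
1 − 0.1977483 = 0.8022517

0.80225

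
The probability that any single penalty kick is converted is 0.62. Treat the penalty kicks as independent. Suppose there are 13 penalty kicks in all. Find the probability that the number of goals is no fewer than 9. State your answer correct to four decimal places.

0.4101

X ~ Binomial(13, 0.62); P(X ≥ 9) = Σ C(13,k) p^k (1−p)^(13−k) over k:
  k=9: C(13,9)·0.62^9·0.38^4 = 0.201821
  k=10: C(13,10)·0.62^10·0.38^3 = 0.131715
  k=11: C(13,11)·0.62^11·0.38^2 = 0.058610
  k=12: C(13,12)·0.62^12·0.38^1 = 0.015938
  k=13: C(13,13)·0.62^13·0.38^0 = 0.002000
Total = 0.410083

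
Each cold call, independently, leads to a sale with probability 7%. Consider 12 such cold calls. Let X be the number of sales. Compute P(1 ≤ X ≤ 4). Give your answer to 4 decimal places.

X ~ Binomial(12, 0.07); P(1 ≤ X ≤ 4) = Σ C(12,k) p^k (1−p)^(12−k) over k:
  k=1: C(12,1)·0.07^1·0.93^11 = 0.378087
  k=2: C(12,2)·0.07^2·0.93^10 = 0.156520
  k=3: C(12,3)·0.07^3·0.93^9 = 0.039270
  k=4: C(12,4)·0.07^4·0.93^8 = 0.006651
Total = 0.580528

0.5805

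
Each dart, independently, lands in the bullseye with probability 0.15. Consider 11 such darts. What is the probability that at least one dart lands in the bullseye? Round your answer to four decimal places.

P(at least one) = 1 − P(none) = 1 − (1 − 0.15)^11
= 1 − 0.167343 = 0.832657

0.8327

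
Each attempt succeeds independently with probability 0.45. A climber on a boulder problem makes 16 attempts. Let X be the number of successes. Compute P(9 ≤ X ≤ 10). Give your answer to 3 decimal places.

X ~ Binomial(16, 0.45); P(9 ≤ X ≤ 10) = Σ C(16,k) p^k (1−p)^(16−k) over k:
  k=9: C(16,9)·0.45^9·0.55^7 = 0.13179
  k=10: C(16,10)·0.45^10·0.55^6 = 0.07548
Total = 0.20727

0.207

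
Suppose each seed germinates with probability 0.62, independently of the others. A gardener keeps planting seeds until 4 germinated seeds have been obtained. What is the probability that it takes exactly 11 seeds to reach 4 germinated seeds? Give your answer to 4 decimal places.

Y = trial on which the fourth success occurs; negative binomial, r=4, p=0.62.
P(Y=11) = C(10,3) · p^4 · (1−p)^7
= 120 · 0.14776 · 0.0011442 = 0.020288

0.0203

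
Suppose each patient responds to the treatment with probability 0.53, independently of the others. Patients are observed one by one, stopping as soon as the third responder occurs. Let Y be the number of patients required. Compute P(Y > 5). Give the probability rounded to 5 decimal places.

Needing more than 5 patients ⇔ fewer than 3 successes in the first 5. With X ~ Binomial(5, 0.53), P(Y > 5) = P(X ≤ 2).
  k=0: C(5,0)·0.53^0·0.47^5 = 0.0229345
  k=1: C(5,1)·0.53^1·0.47^4 = 0.1293115
  k=2: C(5,2)·0.53^2·0.47^3 = 0.2916388
P(X ≤ 2) = 0.4438849

0.44388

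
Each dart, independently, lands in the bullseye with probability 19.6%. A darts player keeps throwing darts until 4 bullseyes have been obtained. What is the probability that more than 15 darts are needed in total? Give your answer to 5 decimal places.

0.66313

Needing more than 15 darts ⇔ fewer than 4 successes in the first 15. With X ~ Binomial(15, 0.196), P(Y > 15) = P(X ≤ 3).
  k=0: C(15,0)·0.196^0·0.804^15 = 0.0379176
  k=1: C(15,1)·0.196^1·0.804^14 = 0.1386539
  k=2: C(15,2)·0.196^2·0.804^13 = 0.2366084
  k=3: C(15,3)·0.196^3·0.804^12 = 0.2499495
P(X ≤ 3) = 0.6631293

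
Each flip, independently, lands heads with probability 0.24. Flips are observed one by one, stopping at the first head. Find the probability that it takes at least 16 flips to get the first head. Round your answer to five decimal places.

0.01630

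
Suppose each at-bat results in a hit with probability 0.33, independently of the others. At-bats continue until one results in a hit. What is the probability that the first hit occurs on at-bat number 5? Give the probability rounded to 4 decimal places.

Geometric (trials to first success), p = 0.33.
P(Y = 5) = (1−p)^4 · p = 0.20151 · 0.33 = 0.066499

0.0665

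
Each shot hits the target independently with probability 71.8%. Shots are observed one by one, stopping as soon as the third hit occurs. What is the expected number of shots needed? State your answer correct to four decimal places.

Y = total shots until the third success; negative binomial with r=3, p=0.718.
E[Y] = r / p = 3 / 0.718 = 4.178273

4.1783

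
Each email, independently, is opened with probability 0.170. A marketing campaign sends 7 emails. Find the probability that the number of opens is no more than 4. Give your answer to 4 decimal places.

X ~ Binomial(7, 0.17); P(X ≤ 4) = Σ C(7,k) p^k (1−p)^(7−k) over k:
  k=0: C(7,0)·0.17^0·0.83^7 = 0.271361
  k=1: C(7,1)·0.17^1·0.83^6 = 0.389059
  k=2: C(7,2)·0.17^2·0.83^5 = 0.239060
  k=3: C(7,3)·0.17^3·0.83^4 = 0.081607
  k=4: C(7,4)·0.17^4·0.83^3 = 0.016715
Total = 0.997802

0.9978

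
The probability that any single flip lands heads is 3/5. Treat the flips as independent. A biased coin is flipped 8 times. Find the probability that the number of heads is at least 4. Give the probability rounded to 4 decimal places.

0.8263

X ~ Binomial(8, 0.60); P(X ≥ 4) = Σ C(8,k) p^k (1−p)^(8−k) over k:
  k=4: C(8,4)·0.60^4·0.40^4 = 0.232243
  k=5: C(8,5)·0.60^5·0.40^3 = 0.278692
  k=6: C(8,6)·0.60^6·0.40^2 = 0.209019
  k=7: C(8,7)·0.60^7·0.40^1 = 0.089580
  k=8: C(8,8)·0.60^8·0.40^0 = 0.016796
Total = 0.826330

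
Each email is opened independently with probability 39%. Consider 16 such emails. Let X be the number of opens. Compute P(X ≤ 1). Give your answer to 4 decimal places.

X ~ Binomial(16, 0.39); P(X ≤ 1) = Σ C(16,k) p^k (1−p)^(16−k) over k:
  k=0: C(16,0)·0.39^0·0.61^16 = 0.000368
  k=1: C(16,1)·0.39^1·0.61^15 = 0.003760
Total = 0.004127

0.0041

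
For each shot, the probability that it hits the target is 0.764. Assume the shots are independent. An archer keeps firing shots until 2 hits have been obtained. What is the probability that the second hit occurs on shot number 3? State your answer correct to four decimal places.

0.2755

Y = trial on which the second success occurs; negative binomial, r=2, p=0.764.
P(Y=3) = C(2,1) · p^2 · (1−p)^1
= 2 · 0.5837 · 0.236 = 0.275505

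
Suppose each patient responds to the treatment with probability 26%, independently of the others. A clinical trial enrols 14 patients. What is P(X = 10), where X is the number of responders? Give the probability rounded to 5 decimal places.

0.00042

X ~ Binomial(n=14, p=0.26).
P(X=10) = C(14,10) · p^10 · (1−p)^4
= 1001 · 1.4117e-06 · 0.29987 = 0.0004237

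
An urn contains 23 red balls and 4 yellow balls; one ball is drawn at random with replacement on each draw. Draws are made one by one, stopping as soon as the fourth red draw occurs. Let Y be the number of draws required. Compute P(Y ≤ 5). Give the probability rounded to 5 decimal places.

Finishing within 5 draws ⇔ at least 4 successes in the first 5. With X ~ Binomial(5, 0.851852), P(Y ≤ 5) = 1 − P(X ≤ 3).
  k=0: C(5,0)·0.851852^0·0.148148^5 = 0.0000714
  k=1: C(5,1)·0.851852^1·0.148148^4 = 0.0020517
  k=2: C(5,2)·0.851852^2·0.148148^3 = 0.0235948
  k=3: C(5,3)·0.851852^3·0.148148^2 = 0.1356703
1 − 0.1613882 = 0.8386118

0.83861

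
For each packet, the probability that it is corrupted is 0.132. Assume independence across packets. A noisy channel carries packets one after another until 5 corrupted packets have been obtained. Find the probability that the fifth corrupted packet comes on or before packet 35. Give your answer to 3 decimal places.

Finishing within 35 packets ⇔ at least 5 successes in the first 35. With X ~ Binomial(35, 0.132), P(Y ≤ 35) = 1 − P(X ≤ 4).
  k=0: C(35,0)·0.132^0·0.868^35 = 0.00705
  k=1: C(35,1)·0.132^1·0.868^34 = 0.03752
  k=2: C(35,2)·0.132^2·0.868^33 = 0.09701
  k=3: C(35,3)·0.132^3·0.868^32 = 0.16228
  k=4: C(35,4)·0.132^4·0.868^31 = 0.19743
1 − 0.50129 = 0.49871

0.499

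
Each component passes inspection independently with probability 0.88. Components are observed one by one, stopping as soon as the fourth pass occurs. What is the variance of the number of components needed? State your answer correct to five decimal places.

0.61983

Y = total components until the fourth success; negative binomial with r=4, p=0.88.
Var(Y) = r(1−p)/p² = 4·0.12 / 0.88² = 0.6198347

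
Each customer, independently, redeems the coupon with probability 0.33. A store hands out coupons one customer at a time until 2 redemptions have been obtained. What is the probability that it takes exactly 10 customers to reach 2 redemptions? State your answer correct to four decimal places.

0.0398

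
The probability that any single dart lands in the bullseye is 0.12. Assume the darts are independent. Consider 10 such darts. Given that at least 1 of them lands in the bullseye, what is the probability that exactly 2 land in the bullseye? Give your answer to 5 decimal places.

0.32300

X ~ Binomial(10, 0.12). Want P(X=2 | X≥1) = P(X=2) / P(X≥1).
P(X=2) = C(10,2)·0.12^2·0.88^8 = 0.2330432
P(X≥1) = 1 − 0.2785010 = 0.7214990
Ratio = 0.2330432 / 0.7214990 = 0.3229986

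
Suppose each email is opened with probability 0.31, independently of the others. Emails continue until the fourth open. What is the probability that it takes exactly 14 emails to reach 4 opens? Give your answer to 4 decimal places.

Y = trial on which the fourth success occurs; negative binomial, r=4, p=0.31.
P(Y=14) = C(13,3) · p^4 · (1−p)^10
= 286 · 0.0092352 · 0.024462 = 0.064611

0.0646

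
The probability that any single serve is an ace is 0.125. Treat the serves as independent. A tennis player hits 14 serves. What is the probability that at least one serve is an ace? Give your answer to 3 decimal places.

P(at least one) = 1 − P(none) = 1 − (1 − 0.125)^14
= 1 − 0.15421 = 0.84579

0.846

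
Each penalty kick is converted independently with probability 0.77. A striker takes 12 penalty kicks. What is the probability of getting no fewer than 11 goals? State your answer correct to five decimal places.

X ~ Binomial(12, 0.77); P(X ≥ 11) = Σ C(12,k) p^k (1−p)^(12−k) over k:
  k=11: C(12,11)·0.77^11·0.23^1 = 0.1557066
  k=12: C(12,12)·0.77^12·0.23^0 = 0.0434399
Total = 0.1991465

0.19915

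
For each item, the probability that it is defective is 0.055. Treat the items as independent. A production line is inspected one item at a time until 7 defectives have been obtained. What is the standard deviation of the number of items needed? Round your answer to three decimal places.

Y = total items until the seventh success; negative binomial with r=7, p=0.055.
SD(Y) = √[r(1−p)/p²] = √(2186.77686) = 46.76299

46.763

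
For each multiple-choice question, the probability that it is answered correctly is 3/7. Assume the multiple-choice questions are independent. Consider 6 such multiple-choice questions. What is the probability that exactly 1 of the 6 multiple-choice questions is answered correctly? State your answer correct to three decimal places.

X ~ Binomial(n=6, p=0.428571).
P(X=1) = C(6,1) · p^1 · (1−p)^5
= 6 · 0.42857 · 0.060927 = 0.15667

0.157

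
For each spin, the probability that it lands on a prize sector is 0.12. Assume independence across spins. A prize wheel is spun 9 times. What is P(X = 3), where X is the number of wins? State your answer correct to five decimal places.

X ~ Binomial(n=9, p=0.12).
P(X=3) = C(9,3) · p^3 · (1−p)^6
= 84 · 0.001728 · 0.4644 = 0.0674092

0.06741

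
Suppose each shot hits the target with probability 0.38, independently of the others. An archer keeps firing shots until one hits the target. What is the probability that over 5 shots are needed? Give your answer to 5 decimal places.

Y = number of shots to the first success; geometric, p = 0.38.
P(Y > 5) = P(first 5 all fail) = (1−p)^5 = 0.0916133

0.09161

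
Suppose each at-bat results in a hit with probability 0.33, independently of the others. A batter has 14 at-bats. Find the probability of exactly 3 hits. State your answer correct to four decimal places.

X ~ Binomial(n=14, p=0.33).
P(X=3) = C(14,3) · p^3 · (1−p)^11
= 364 · 0.035937 · 0.012213 = 0.159759

0.1598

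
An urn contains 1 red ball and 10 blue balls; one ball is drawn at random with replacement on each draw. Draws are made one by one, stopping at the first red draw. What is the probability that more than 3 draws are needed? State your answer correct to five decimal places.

0.75131

Y = number of draws to the first success; geometric, p = 0.090909.
P(Y > 3) = P(first 3 all fail) = (1−p)^3 = 0.7513148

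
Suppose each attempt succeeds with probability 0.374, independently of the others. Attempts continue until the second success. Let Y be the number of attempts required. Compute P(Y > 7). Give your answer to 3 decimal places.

0.195

Needing more than 7 attempts ⇔ fewer than 2 successes in the first 7. With X ~ Binomial(7, 0.374), P(Y > 7) = P(X ≤ 1).
  k=0: C(7,0)·0.374^0·0.626^7 = 0.03767
  k=1: C(7,1)·0.374^1·0.626^6 = 0.15755
P(X ≤ 1) = 0.19522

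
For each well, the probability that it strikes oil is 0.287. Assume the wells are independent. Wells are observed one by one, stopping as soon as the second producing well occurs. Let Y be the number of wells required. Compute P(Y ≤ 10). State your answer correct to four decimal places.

Finishing within 10 wells ⇔ at least 2 successes in the first 10. With X ~ Binomial(10, 0.287), P(Y ≤ 10) = 1 − P(X ≤ 1).
  k=0: C(10,0)·0.287^0·0.713^10 = 0.033954
  k=1: C(10,1)·0.287^1·0.713^9 = 0.136675
1 − 0.170629 = 0.829371

0.8294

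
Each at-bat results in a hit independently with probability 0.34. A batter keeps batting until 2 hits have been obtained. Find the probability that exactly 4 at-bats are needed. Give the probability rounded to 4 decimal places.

Y = trial on which the second success occurs; negative binomial, r=2, p=0.34.
P(Y=4) = C(3,1) · p^2 · (1−p)^2
= 3 · 0.1156 · 0.4356 = 0.151066

0.1511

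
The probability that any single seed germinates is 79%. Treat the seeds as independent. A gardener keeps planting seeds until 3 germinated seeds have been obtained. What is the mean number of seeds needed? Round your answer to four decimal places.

Y = total seeds until the third success; negative binomial with r=3, p=0.79.
E[Y] = r / p = 3 / 0.79 = 3.797468

3.7975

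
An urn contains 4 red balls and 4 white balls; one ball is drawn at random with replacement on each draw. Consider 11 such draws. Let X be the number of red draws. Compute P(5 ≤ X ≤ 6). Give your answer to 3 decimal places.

0.451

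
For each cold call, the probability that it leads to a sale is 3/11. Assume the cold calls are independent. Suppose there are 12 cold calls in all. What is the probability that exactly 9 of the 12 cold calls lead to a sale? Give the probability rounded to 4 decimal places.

X ~ Binomial(n=12, p=0.272727).
P(X=9) = C(12,9) · p^9 · (1−p)^3
= 220 · 8.3475e-06 · 0.38467 = 0.000706

0.0007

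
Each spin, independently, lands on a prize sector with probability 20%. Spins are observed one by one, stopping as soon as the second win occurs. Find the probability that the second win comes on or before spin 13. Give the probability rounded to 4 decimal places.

Finishing within 13 spins ⇔ at least 2 successes in the first 13. With X ~ Binomial(13, 0.20), P(Y ≤ 13) = 1 − P(X ≤ 1).
  k=0: C(13,0)·0.20^0·0.80^13 = 0.054976
  k=1: C(13,1)·0.20^1·0.80^12 = 0.178671
1 − 0.233646 = 0.766354

0.7664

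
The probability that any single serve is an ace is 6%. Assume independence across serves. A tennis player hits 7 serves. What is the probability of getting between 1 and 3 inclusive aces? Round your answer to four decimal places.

0.3511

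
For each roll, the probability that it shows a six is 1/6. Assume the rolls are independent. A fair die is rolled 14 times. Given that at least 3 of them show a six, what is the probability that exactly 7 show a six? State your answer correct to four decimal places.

0.0081

X ~ Binomial(14, 0.166667). Want P(X=7 | X≥3) = P(X=7) / P(X≥3).
P(X=7) = C(14,7)·0.166667^7·0.833333^7 = 0.003422
P(X≥3) = 1 − 0.077887 − 0.218082 − 0.283507 = 0.420524
Ratio = 0.003422 / 0.420524 = 0.008136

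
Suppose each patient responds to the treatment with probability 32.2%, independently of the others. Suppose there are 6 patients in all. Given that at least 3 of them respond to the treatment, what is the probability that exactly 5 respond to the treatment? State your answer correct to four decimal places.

X ~ Binomial(6, 0.322). Want P(X=5 | X≥3) = P(X=5) / P(X≥3).
P(X=5) = C(6,5)·0.322^5·0.678^1 = 0.014082
P(X≥3) = 1 − 0.097136 − 0.276793 − 0.328641 = 0.297430
Ratio = 0.014082 / 0.297430 = 0.047345

0.0473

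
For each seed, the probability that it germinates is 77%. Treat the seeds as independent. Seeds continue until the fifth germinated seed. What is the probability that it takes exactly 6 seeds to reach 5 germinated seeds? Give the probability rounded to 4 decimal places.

0.3113

Y = trial on which the fifth success occurs; negative binomial, r=5, p=0.77.
P(Y=6) = C(5,4) · p^5 · (1−p)^1
= 5 · 0.27068 · 0.23 = 0.311280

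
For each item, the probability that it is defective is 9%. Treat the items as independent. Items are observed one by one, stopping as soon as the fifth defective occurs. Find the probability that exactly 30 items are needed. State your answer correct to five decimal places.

0.01327

Y = trial on which the fifth success occurs; negative binomial, r=5, p=0.09.
P(Y=30) = C(29,4) · p^5 · (1−p)^25
= 23751 · 5.9049e-06 · 0.094631 = 0.0132718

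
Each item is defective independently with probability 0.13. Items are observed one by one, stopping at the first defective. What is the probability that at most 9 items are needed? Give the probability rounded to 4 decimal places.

Y = number of items to the first success; geometric, p = 0.13.
P(Y ≤ 9) = 1 − (1−p)^9 = 1 − 0.285544 = 0.714456

0.7145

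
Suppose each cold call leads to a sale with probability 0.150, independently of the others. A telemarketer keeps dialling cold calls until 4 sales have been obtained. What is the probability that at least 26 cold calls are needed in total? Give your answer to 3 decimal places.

0.471

Needing more than 25 cold calls ⇔ fewer than 4 successes in the first 25. With X ~ Binomial(25, 0.15), P(Y > 25) = P(X ≤ 3).
  k=0: C(25,0)·0.15^0·0.85^25 = 0.01720
  k=1: C(25,1)·0.15^1·0.85^24 = 0.07587
  k=2: C(25,2)·0.15^2·0.85^23 = 0.16067
  k=3: C(25,3)·0.15^3·0.85^22 = 0.21738
P(X ≤ 3) = 0.47112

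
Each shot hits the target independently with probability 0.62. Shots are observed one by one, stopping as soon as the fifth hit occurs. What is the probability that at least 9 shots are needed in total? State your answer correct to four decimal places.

Needing more than 8 shots ⇔ fewer than 5 successes in the first 8. With X ~ Binomial(8, 0.62), P(Y > 8) = P(X ≤ 4).
  k=0: C(8,0)·0.62^0·0.38^8 = 0.000435
  k=1: C(8,1)·0.62^1·0.38^7 = 0.005675
  k=2: C(8,2)·0.62^2·0.38^6 = 0.032407
  k=3: C(8,3)·0.62^3·0.38^5 = 0.105750
  k=4: C(8,4)·0.62^4·0.38^4 = 0.215675
P(X ≤ 4) = 0.359942

0.3599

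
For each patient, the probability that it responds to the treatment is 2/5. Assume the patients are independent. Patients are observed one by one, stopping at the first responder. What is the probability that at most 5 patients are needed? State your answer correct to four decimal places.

0.9222

Y = number of patients to the first success; geometric, p = 0.40.
P(Y ≤ 5) = 1 − (1−p)^5 = 1 − 0.077760 = 0.922240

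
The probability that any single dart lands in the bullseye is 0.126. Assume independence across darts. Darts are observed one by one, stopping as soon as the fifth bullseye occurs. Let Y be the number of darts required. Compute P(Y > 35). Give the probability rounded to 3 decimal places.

0.544

Needing more than 35 darts ⇔ fewer than 5 successes in the first 35. With X ~ Binomial(35, 0.126), P(Y > 35) = P(X ≤ 4).
  k=0: C(35,0)·0.126^0·0.874^35 = 0.00897
  k=1: C(35,1)·0.126^1·0.874^34 = 0.04527
  k=2: C(35,2)·0.126^2·0.874^33 = 0.11095
  k=3: C(35,3)·0.126^3·0.874^32 = 0.17595
  k=4: C(35,4)·0.126^4·0.874^31 = 0.20293
P(X ≤ 4) = 0.54407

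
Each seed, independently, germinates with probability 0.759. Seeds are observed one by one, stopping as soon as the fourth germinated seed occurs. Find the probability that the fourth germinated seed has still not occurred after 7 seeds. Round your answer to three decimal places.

Needing more than 7 seeds ⇔ fewer than 4 successes in the first 7. With X ~ Binomial(7, 0.759), P(Y > 7) = P(X ≤ 3).
  k=0: C(7,0)·0.759^0·0.241^7 = 0.00005
  k=1: C(7,1)·0.759^1·0.241^6 = 0.00104
  k=2: C(7,2)·0.759^2·0.241^5 = 0.00984
  k=3: C(7,3)·0.759^3·0.241^4 = 0.05163
P(X ≤ 3) = 0.06255

0.063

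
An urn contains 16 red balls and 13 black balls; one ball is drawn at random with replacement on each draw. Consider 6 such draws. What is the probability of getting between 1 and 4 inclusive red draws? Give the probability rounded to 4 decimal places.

X ~ Binomial(6, 0.551724); P(1 ≤ X ≤ 4) = Σ C(6,k) p^k (1−p)^(6−k) over k:
  k=1: C(6,1)·0.551724^1·0.448276^5 = 0.059924
  k=2: C(6,2)·0.551724^2·0.448276^4 = 0.184381
  k=3: C(6,3)·0.551724^3·0.448276^3 = 0.302574
  k=4: C(6,4)·0.551724^4·0.448276^2 = 0.279299
Total = 0.826179

0.8262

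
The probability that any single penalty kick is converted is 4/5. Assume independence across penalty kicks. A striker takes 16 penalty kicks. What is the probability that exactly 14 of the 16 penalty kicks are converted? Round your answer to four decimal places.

0.2111

X ~ Binomial(n=16, p=0.80).
P(X=14) = C(16,14) · p^14 · (1−p)^2
= 120 · 0.04398 · 0.04 = 0.211106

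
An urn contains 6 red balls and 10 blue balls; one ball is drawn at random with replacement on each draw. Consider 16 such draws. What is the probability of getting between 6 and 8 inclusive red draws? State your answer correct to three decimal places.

0.493

X ~ Binomial(16, 0.375); P(6 ≤ X ≤ 8) = Σ C(16,k) p^k (1−p)^(16−k) over k:
  k=6: C(16,6)·0.375^6·0.625^10 = 0.20254
  k=7: C(16,7)·0.375^7·0.625^9 = 0.17361
  k=8: C(16,8)·0.375^8·0.625^8 = 0.11718
Total = 0.49333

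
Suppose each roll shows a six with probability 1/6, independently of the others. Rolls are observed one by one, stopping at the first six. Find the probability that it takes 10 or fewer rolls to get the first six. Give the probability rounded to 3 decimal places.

0.838

Y = number of rolls to the first success; geometric, p = 0.166667.
P(Y ≤ 10) = 1 − (1−p)^10 = 1 − 0.16151 = 0.83849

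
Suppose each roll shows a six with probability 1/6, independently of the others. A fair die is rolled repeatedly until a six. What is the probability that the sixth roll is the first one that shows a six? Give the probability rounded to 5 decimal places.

0.06698

Geometric (trials to first success), p = 0.166667.
P(Y = 6) = (1−p)^5 · p = 0.40188 · 0.166667 = 0.0669796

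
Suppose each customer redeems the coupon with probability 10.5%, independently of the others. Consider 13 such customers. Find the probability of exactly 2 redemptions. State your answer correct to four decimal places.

X ~ Binomial(n=13, p=0.105).
P(X=2) = C(13,2) · p^2 · (1−p)^11
= 78 · 0.011025 · 0.29516 = 0.253820

0.2538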